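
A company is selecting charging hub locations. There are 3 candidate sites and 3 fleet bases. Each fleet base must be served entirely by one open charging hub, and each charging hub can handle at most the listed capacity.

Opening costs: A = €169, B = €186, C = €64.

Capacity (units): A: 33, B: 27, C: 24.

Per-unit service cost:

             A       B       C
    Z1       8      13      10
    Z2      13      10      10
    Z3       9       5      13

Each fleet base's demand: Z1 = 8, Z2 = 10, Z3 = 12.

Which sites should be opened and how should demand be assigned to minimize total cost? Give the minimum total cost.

Minimum total cost: 471

Open {A}: Z1→A 8·8=64, Z2→A 13·10=130, Z3→A 9·12=108.
Loads: A carries 30/33. Service 302; fixed 169; total 471.
Next best feasible plan costs 490.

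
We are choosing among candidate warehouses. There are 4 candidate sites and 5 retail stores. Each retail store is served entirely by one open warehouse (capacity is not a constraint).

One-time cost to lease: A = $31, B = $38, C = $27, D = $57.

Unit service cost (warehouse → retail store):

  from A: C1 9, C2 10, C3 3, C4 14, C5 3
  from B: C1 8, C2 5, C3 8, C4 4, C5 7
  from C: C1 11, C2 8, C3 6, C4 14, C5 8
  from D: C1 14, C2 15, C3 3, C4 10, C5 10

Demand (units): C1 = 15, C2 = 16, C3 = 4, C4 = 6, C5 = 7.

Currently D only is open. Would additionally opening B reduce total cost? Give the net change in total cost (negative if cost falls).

Current service cost with {D}: 592.
Adding B: each retail store re-picks its cheapest; new service cost 285, saving 307.
Extra fixed cost: 38. Net change = 38 − 307 = -269.
(Totals: 649 → 380.)

Yes — net change −269 (cost falls by 269).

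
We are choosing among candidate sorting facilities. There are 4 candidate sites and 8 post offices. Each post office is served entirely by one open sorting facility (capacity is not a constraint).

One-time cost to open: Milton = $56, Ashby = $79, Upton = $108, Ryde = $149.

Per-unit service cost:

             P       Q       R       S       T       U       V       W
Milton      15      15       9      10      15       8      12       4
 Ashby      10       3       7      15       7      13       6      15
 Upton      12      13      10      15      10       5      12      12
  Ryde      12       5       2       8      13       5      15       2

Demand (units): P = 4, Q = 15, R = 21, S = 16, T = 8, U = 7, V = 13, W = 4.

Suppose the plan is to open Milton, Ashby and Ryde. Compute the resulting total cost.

Total cost: 716

Each post office is assigned to its cheapest site among the open ones.
{Milton, Ashby, Ryde}: P→Ashby 10·4=40, Q→Ashby 3·15=45, R→Ryde 2·21=42, S→Ryde 8·16=128, T→Ashby 7·8=56, U→Ryde 5·7=35, V→Ashby 6·13=78, W→Ryde 2·4=8. Service 432; fixed 284; total 716.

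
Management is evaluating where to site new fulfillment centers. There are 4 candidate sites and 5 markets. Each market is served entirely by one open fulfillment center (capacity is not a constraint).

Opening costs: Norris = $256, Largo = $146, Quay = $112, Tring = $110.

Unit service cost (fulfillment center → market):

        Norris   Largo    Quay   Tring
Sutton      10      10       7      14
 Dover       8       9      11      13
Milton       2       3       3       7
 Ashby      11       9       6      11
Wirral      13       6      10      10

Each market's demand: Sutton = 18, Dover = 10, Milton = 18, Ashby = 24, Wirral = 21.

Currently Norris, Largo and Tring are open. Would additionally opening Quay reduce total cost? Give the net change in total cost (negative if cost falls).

Current service cost with {Norris, Largo, Tring}: 638.
Adding Quay: each market re-picks its cheapest; new service cost 512, saving 126.
Extra fixed cost: 112. Net change = 112 − 126 = -14.
(Totals: 1150 → 1136.)

Yes — net change −14 (cost falls by 14).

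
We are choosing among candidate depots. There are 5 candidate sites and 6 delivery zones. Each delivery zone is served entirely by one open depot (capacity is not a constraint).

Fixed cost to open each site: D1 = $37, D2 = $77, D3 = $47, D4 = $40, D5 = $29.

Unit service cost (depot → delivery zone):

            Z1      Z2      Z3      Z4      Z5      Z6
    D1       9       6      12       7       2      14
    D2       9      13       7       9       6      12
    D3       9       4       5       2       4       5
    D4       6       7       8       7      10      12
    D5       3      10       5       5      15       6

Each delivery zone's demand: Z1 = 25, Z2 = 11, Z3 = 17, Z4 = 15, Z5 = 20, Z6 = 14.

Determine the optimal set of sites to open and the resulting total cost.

Open D1, D3 and D5; minimum total cost 457.

For any fixed open set, each delivery zone goes to its cheapest open site; total = fixed + service.
{D1, D3, D5}: Z1→D5 3·25=75, Z2→D3 4·11=44, Z3→D3 5·17=85, Z4→D3 2·15=30, Z5→D1 2·20=40, Z6→D3 5·14=70. Service 344; fixed 113; total 457.
{D3, D5}: Z1→D5 3·25=75, Z2→D3 4·11=44, Z3→D3 5·17=85, Z4→D3 2·15=30, Z5→D3 4·20=80, Z6→D3 5·14=70. Service 384; fixed 76; total 460.
{D1, D5}: service 425 + fixed 66 = 491
{D1, D2, D3, D4, D5}: Z1→D5 3·25=75, Z2→D3 4·11=44, Z3→D3 5·17=85, Z4→D3 2·15=30, Z5→D1 2·20=40, Z6→D3 5·14=70. Service 344; fixed 230; total 574.
No other subset beats 457.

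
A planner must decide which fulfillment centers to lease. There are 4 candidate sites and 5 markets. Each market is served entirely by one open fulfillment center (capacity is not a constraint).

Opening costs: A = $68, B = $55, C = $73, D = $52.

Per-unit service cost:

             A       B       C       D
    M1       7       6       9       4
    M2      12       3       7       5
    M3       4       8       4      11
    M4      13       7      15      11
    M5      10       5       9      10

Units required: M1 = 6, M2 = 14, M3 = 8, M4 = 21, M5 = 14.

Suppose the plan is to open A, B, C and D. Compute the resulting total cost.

Each market is assigned to its cheapest site among the open ones.
{A, B, C, D}: M1→D 4·6=24, M2→B 3·14=42, M3→A 4·8=32, M4→B 7·21=147, M5→B 5·14=70. Service 315; fixed 248; total 563.

Total cost: 563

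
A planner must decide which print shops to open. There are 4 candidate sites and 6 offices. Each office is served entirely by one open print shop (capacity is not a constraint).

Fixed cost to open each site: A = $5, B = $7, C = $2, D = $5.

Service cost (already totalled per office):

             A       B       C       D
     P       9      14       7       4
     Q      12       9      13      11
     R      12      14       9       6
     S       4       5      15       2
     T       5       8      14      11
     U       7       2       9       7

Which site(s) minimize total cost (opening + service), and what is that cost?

For any fixed open set, each office goes to its cheapest open site; total = fixed + service.
{B, D}: P→D 4, Q→B 9, R→D 6, S→D 2, T→B 8, U→B 2. Service 31; fixed 12; total 43.
{A, B, D}: P→D 4, Q→B 9, R→D 6, S→D 2, T→A 5, U→B 2. Service 28; fixed 17; total 45.
{A, D}: service 35 + fixed 10 = 45
{A, B, C, D}: service 28 + fixed 19 = 47
No other subset beats 43.

Open B and D; minimum total cost 43.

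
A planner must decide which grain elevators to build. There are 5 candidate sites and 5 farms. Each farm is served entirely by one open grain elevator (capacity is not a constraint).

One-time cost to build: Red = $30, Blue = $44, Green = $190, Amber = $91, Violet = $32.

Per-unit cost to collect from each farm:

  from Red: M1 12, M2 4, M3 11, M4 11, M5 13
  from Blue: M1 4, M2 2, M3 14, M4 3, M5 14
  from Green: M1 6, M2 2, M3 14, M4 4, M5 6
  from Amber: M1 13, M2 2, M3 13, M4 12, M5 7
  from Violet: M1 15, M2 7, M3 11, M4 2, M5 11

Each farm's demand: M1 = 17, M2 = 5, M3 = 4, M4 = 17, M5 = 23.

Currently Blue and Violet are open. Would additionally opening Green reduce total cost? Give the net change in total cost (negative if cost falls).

No — net change +75 (cost rises by 75).

Current service cost with {Blue, Violet}: 409.
Adding Green: each farm re-picks its cheapest; new service cost 294, saving 115.
Extra fixed cost: 190. Net change = 190 − 115 = 75.
(Totals: 485 → 560.)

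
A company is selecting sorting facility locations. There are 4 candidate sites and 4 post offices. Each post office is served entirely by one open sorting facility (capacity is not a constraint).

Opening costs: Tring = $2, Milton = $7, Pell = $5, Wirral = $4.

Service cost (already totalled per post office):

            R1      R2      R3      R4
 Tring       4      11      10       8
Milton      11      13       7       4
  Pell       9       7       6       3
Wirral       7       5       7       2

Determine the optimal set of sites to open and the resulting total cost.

For any fixed open set, each post office goes to its cheapest open site; total = fixed + service.
{Tring, Wirral}: R1→Tring 4, R2→Wirral 5, R3→Wirral 7, R4→Wirral 2. Service 18; fixed 6; total 24.
{Wirral}: service 21 + fixed 4 = 25
{Tring, Pell}: R1→Tring 4, R2→Pell 7, R3→Pell 6, R4→Pell 3. Service 20; fixed 7; total 27.
{Tring, Milton, Pell, Wirral}: service 17 + fixed 18 = 35
No other subset beats 24.

Open Tring and Wirral; minimum total cost 24.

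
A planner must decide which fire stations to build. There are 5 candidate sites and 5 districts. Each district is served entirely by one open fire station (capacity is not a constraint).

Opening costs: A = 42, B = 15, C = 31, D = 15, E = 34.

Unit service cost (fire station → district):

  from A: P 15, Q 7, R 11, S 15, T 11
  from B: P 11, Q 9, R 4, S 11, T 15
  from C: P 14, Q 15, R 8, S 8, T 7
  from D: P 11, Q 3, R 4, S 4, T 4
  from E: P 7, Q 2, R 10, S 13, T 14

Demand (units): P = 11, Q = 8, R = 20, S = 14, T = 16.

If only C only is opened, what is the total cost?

Each district is assigned to its cheapest site among the open ones.
{C}: P→C 14·11=154, Q→C 15·8=120, R→C 8·20=160, S→C 8·14=112, T→C 7·16=112. Service 658; fixed 31; total 689.

Total cost: 689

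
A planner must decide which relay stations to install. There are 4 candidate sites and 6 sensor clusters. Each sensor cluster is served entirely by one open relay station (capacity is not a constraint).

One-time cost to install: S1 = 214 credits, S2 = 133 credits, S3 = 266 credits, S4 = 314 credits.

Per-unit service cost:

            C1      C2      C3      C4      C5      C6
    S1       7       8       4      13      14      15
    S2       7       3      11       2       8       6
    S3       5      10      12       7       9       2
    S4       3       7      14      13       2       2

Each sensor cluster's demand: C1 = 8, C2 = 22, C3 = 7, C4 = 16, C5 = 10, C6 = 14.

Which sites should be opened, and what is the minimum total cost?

Open S2 only; minimum total cost 528.

For any fixed open set, each sensor cluster goes to its cheapest open site; total = fixed + service.
{S2}: C1→S2 7·8=56, C2→S2 3·22=66, C3→S2 11·7=77, C4→S2 2·16=32, C5→S2 8·10=80, C6→S2 6·14=84. Service 395; fixed 133; total 528.
{S1, S2}: service 346 + fixed 347 = 693
{S2, S4}: C1→S4 3·8=24, C2→S2 3·22=66, C3→S2 11·7=77, C4→S2 2·16=32, C5→S4 2·10=20, C6→S4 2·14=28. Service 247; fixed 447; total 694.
{S1, S2, S3, S4}: C1→S4 3·8=24, C2→S2 3·22=66, C3→S1 4·7=28, C4→S2 2·16=32, C5→S4 2·10=20, C6→S3 2·14=28. Service 198; fixed 927; total 1125.
No other subset beats 528.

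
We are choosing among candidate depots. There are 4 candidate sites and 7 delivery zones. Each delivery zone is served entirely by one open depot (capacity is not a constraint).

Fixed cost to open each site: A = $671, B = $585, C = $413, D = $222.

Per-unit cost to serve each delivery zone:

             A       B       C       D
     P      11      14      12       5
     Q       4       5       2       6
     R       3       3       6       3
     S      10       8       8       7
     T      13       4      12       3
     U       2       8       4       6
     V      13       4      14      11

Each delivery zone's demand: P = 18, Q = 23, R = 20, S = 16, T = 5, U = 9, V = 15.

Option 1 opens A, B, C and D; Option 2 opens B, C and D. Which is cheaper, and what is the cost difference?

Option 1: {A, B, C, D}: P→D 5·18=90, Q→C 2·23=46, R→A 3·20=60, S→D 7·16=112, T→D 3·5=15, U→A 2·9=18, V→B 4·15=60. Service 401; fixed 1891; total 2292.
Option 2: {B, C, D}: P→D 5·18=90, Q→C 2·23=46, R→B 3·20=60, S→D 7·16=112, T→D 3·5=15, U→C 4·9=36, V→B 4·15=60. Service 419; fixed 1220; total 1639.
Difference: |2292 − 1639| = 653.

Option 2 is cheaper by 653.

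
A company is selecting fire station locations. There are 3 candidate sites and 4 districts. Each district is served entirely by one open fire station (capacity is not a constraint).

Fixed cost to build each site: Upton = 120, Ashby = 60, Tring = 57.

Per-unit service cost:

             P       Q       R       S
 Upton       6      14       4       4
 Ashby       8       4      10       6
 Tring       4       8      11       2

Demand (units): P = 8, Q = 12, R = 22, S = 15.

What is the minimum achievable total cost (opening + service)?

For any fixed open set, each district goes to its cheapest open site; total = fixed + service.
{Upton, Tring}: P→Tring 4·8=32, Q→Tring 8·12=96, R→Upton 4·22=88, S→Tring 2·15=30. Service 246; fixed 177; total 423.
{Upton, Ashby}: P→Upton 6·8=48, Q→Ashby 4·12=48, R→Upton 4·22=88, S→Upton 4·15=60. Service 244; fixed 180; total 424.
{Upton, Ashby, Tring}: service 198 + fixed 237 = 435
{Tring}: service 400 + fixed 57 = 457
No other subset beats 423.

Minimum total cost: 423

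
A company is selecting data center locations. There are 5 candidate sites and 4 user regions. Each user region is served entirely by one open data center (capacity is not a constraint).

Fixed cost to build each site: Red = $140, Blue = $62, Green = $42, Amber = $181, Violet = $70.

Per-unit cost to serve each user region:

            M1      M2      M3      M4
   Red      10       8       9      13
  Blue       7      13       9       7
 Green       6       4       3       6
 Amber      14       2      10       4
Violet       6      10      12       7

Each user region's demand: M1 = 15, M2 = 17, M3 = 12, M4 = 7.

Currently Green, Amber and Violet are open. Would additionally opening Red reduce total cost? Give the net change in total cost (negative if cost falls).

No — net change +140 (cost rises by 140).

Current service cost with {Green, Amber, Violet}: 188.
Adding Red: each user region re-picks its cheapest; new service cost 188, saving 0.
Extra fixed cost: 140. Net change = 140 − 0 = 140.
(Totals: 481 → 621.)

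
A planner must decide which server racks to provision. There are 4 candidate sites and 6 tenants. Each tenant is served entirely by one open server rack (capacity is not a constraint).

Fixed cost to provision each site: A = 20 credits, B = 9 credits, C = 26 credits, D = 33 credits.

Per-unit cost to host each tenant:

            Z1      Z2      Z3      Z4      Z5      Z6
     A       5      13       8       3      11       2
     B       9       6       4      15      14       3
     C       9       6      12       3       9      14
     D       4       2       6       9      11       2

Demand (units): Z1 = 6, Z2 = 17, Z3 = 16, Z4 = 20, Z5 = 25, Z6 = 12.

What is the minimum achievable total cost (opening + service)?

For any fixed open set, each tenant goes to its cheapest open site; total = fixed + service.
{B, C, D}: Z1→D 4·6=24, Z2→D 2·17=34, Z3→B 4·16=64, Z4→C 3·20=60, Z5→C 9·25=225, Z6→D 2·12=24. Service 431; fixed 68; total 499.
{A, B, C, D}: service 431 + fixed 88 = 519
{C, D}: Z1→D 4·6=24, Z2→D 2·17=34, Z3→D 6·16=96, Z4→C 3·20=60, Z5→C 9·25=225, Z6→D 2·12=24. Service 463; fixed 59; total 522.
{B}: service 906 + fixed 9 = 915
No other subset beats 499.

Minimum total cost: 499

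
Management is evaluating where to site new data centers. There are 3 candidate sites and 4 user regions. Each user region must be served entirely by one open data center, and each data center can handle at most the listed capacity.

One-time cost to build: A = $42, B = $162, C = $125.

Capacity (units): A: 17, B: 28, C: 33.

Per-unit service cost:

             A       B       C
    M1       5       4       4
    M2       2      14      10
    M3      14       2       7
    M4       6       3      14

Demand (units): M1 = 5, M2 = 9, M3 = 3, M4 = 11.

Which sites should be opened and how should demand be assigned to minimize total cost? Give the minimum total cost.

Open {A, B}: M1→B 4·5=20, M2→A 2·9=18, M3→B 2·3=6, M4→B 3·11=33.
Loads: A carries 9/17, B carries 19/28. Service 77; fixed 204; total 281.
Next best feasible plan costs 286.

Minimum total cost: 281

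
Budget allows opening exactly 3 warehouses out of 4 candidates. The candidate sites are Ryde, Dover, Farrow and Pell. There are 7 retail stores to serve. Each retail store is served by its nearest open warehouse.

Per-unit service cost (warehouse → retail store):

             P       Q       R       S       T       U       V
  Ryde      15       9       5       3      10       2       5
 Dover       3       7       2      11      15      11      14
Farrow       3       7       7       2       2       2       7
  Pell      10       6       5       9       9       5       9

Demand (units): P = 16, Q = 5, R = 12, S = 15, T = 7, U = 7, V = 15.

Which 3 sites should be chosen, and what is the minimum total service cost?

With exactly 3 open, each retail store uses its cheapest among the chosen.
{Ryde, Dover, Farrow}: P→Dover 3·16=48, Q→Dover 7·5=35, R→Dover 2·12=24, S→Farrow 2·15=30, T→Farrow 2·7=14, U→Ryde 2·7=14, V→Ryde 5·15=75. Service cost 240.
{Dover, Farrow, Pell}: service cost 265
{Ryde, Farrow, Pell}: service cost 271
Among all 4 size-3 choices, {Ryde, Dover, Farrow} is lowest.

Choose Ryde, Dover and Farrow; total service cost 240.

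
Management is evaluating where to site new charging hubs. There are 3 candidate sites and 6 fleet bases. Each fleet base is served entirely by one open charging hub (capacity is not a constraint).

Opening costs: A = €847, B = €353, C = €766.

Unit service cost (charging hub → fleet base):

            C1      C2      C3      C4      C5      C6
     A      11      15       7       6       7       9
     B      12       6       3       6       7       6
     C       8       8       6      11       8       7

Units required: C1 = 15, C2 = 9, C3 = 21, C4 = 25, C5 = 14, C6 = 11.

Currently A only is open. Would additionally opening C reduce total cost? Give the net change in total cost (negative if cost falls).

Current service cost with {A}: 794.
Adding C: each fleet base re-picks its cheapest; new service cost 643, saving 151.
Extra fixed cost: 766. Net change = 766 − 151 = 615.
(Totals: 1641 → 2256.)

No — net change +615 (cost rises by 615).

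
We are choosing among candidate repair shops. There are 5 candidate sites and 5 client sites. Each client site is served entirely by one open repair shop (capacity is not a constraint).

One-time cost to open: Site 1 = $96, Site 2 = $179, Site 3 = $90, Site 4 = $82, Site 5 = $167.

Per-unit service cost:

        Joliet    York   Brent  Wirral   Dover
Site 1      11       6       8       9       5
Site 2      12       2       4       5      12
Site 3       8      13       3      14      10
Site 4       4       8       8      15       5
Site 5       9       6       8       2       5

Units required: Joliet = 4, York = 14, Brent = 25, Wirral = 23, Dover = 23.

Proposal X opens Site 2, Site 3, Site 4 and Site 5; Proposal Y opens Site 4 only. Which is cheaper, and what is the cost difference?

Proposal X is cheaper by 72.

Proposal X: {Site 2, Site 3, Site 4, Site 5}: Joliet→Site 4 4·4=16, York→Site 2 2·14=28, Brent→Site 3 3·25=75, Wirral→Site 5 2·23=46, Dover→Site 4 5·23=115. Service 280; fixed 518; total 798.
Proposal Y: {Site 4}: Joliet→Site 4 4·4=16, York→Site 4 8·14=112, Brent→Site 4 8·25=200, Wirral→Site 4 15·23=345, Dover→Site 4 5·23=115. Service 788; fixed 82; total 870.
Difference: |798 − 870| = 72.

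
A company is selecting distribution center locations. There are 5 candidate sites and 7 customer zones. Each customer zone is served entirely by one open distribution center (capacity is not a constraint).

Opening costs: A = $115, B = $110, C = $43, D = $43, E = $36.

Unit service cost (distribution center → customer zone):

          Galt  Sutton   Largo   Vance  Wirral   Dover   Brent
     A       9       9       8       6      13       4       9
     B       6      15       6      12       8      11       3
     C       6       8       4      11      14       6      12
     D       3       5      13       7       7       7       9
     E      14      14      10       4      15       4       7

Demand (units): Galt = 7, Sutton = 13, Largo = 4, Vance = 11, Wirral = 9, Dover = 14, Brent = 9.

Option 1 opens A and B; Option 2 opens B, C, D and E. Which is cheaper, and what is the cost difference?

Option 2 is cheaper by 105.

Option 1: {A, B}: Galt→B 6·7=42, Sutton→A 9·13=117, Largo→B 6·4=24, Vance→A 6·11=66, Wirral→B 8·9=72, Dover→A 4·14=56, Brent→B 3·9=27. Service 404; fixed 225; total 629.
Option 2: {B, C, D, E}: Galt→D 3·7=21, Sutton→D 5·13=65, Largo→C 4·4=16, Vance→E 4·11=44, Wirral→D 7·9=63, Dover→E 4·14=56, Brent→B 3·9=27. Service 292; fixed 232; total 524.
Difference: |629 − 524| = 105.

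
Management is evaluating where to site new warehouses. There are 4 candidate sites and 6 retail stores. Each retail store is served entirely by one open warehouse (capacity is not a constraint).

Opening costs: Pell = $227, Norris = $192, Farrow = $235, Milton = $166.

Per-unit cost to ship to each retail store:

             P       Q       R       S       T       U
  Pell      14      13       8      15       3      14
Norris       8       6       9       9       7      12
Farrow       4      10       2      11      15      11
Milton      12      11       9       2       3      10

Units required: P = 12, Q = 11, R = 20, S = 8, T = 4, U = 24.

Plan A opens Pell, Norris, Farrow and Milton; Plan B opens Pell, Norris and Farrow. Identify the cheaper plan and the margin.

Plan B is cheaper by 86.

Plan A: {Pell, Norris, Farrow, Milton}: P→Farrow 4·12=48, Q→Norris 6·11=66, R→Farrow 2·20=40, S→Milton 2·8=16, T→Pell 3·4=12, U→Milton 10·24=240. Service 422; fixed 820; total 1242.
Plan B: {Pell, Norris, Farrow}: P→Farrow 4·12=48, Q→Norris 6·11=66, R→Farrow 2·20=40, S→Norris 9·8=72, T→Pell 3·4=12, U→Farrow 11·24=264. Service 502; fixed 654; total 1156.
Difference: |1242 − 1156| = 86.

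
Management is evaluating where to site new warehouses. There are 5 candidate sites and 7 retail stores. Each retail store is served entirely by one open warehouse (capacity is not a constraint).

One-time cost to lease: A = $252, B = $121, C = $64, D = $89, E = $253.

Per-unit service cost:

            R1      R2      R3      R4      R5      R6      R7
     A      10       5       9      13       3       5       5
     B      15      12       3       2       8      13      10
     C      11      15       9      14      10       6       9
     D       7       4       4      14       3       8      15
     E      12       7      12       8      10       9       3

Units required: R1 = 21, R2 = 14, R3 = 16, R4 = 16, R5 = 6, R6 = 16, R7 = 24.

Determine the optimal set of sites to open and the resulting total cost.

For any fixed open set, each retail store goes to its cheapest open site; total = fixed + service.
{B, D}: R1→D 7·21=147, R2→D 4·14=56, R3→B 3·16=48, R4→B 2·16=32, R5→D 3·6=18, R6→D 8·16=128, R7→B 10·24=240. Service 669; fixed 210; total 879.
{B, C, D}: service 613 + fixed 274 = 887
{A, B}: service 578 + fixed 373 = 951
{A, B, C, D, E}: R1→D 7·21=147, R2→D 4·14=56, R3→B 3·16=48, R4→B 2·16=32, R5→A 3·6=18, R6→A 5·16=80, R7→E 3·24=72. Service 453; fixed 779; total 1232.
No other subset beats 879.

Open B and D; minimum total cost 879.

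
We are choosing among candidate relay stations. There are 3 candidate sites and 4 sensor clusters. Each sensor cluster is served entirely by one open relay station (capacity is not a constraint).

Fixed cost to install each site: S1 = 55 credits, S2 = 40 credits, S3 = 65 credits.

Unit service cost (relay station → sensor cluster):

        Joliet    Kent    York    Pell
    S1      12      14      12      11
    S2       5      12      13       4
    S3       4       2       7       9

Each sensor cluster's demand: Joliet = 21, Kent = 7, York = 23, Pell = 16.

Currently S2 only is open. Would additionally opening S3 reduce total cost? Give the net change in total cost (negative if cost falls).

Current service cost with {S2}: 552.
Adding S3: each sensor cluster re-picks its cheapest; new service cost 323, saving 229.
Extra fixed cost: 65. Net change = 65 − 229 = -164.
(Totals: 592 → 428.)

Yes — net change −164 (cost falls by 164).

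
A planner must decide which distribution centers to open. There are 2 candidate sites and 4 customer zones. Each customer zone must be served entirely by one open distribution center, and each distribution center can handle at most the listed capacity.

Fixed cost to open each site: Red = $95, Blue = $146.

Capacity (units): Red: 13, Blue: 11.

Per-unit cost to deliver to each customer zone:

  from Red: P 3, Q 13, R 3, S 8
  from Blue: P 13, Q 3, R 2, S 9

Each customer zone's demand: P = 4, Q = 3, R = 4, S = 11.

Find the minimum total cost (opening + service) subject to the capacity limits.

Minimum total cost: 398

Open {Red, Blue}: P→Blue 13·4=52, Q→Blue 3·3=9, R→Blue 2·4=8, S→Red 8·11=88.
Loads: Red carries 11/13, Blue carries 11/11. Service 157; fixed 241; total 398.
Next best feasible plan costs 403.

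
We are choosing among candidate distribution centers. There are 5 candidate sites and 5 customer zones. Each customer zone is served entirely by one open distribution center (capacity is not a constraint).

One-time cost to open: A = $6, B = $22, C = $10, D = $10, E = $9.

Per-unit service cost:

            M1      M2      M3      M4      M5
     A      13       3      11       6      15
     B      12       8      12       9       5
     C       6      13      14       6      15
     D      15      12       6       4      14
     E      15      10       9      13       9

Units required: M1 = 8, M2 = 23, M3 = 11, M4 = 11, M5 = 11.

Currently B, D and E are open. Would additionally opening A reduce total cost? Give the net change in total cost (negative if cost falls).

Yes — net change −109 (cost falls by 109).

Current service cost with {B, D, E}: 445.
Adding A: each customer zone re-picks its cheapest; new service cost 330, saving 115.
Extra fixed cost: 6. Net change = 6 − 115 = -109.
(Totals: 486 → 377.)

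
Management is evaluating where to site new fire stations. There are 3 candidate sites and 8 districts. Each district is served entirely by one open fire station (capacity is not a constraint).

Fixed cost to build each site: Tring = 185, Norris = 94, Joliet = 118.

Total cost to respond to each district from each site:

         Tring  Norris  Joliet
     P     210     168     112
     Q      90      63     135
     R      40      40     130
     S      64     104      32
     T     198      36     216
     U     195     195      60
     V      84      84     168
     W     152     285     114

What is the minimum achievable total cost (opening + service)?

Minimum total cost: 753

For any fixed open set, each district goes to its cheapest open site; total = fixed + service.
{Norris, Joliet}: P→Joliet 112, Q→Norris 63, R→Norris 40, S→Joliet 32, T→Norris 36, U→Joliet 60, V→Norris 84, W→Joliet 114. Service 541; fixed 212; total 753.
{Tring, Norris, Joliet}: P→Joliet 112, Q→Norris 63, R→Tring 40, S→Joliet 32, T→Norris 36, U→Joliet 60, V→Tring 84, W→Joliet 114. Service 541; fixed 397; total 938.
{Tring, Joliet}: P→Joliet 112, Q→Tring 90, R→Tring 40, S→Joliet 32, T→Tring 198, U→Joliet 60, V→Tring 84, W→Joliet 114. Service 730; fixed 303; total 1033.
{Norris}: service 975 + fixed 94 = 1069
No other subset beats 753.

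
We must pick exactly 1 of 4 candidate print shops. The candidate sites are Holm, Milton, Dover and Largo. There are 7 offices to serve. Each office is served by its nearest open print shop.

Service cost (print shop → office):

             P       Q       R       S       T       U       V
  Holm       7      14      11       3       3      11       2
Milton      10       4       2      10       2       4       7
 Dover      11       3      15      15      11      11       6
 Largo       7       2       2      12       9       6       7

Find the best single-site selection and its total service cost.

Choose Milton only; total service cost 39.

With exactly 1 open, each office uses its cheapest among the chosen.
{Milton}: P→Milton 10, Q→Milton 4, R→Milton 2, S→Milton 10, T→Milton 2, U→Milton 4, V→Milton 7. Service cost 39.
{Largo}: service cost 45
{Holm}: service cost 51
Among all 4 size-1 choices, {Milton} is lowest.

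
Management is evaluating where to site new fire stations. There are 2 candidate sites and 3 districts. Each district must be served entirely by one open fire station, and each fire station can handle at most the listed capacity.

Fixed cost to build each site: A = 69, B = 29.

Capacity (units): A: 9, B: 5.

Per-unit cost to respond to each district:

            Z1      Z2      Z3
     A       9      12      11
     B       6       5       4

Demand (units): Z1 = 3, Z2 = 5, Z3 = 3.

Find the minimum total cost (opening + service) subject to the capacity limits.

Minimum total cost: 183

Open {A, B}: Z1→A 9·3=27, Z2→B 5·5=25, Z3→A 11·3=33.
Loads: A carries 6/9, B carries 5/5. Service 85; fixed 98; total 183.
Next best feasible plan costs 197.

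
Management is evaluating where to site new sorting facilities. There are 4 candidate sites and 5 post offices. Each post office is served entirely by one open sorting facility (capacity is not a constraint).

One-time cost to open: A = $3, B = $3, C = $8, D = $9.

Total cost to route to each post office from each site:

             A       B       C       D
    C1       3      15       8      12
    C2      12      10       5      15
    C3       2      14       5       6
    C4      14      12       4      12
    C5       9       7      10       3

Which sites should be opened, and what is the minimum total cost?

For any fixed open set, each post office goes to its cheapest open site; total = fixed + service.
{A, C}: C1→A 3, C2→C 5, C3→A 2, C4→C 4, C5→A 9. Service 23; fixed 11; total 34.
{A, B, C}: C1→A 3, C2→C 5, C3→A 2, C4→C 4, C5→B 7. Service 21; fixed 14; total 35.
{A, C, D}: service 17 + fixed 20 = 37
{A, B, C, D}: service 17 + fixed 23 = 40
(All 15 nonempty subsets were checked; A and C is lowest.)

Open A and C; minimum total cost 34.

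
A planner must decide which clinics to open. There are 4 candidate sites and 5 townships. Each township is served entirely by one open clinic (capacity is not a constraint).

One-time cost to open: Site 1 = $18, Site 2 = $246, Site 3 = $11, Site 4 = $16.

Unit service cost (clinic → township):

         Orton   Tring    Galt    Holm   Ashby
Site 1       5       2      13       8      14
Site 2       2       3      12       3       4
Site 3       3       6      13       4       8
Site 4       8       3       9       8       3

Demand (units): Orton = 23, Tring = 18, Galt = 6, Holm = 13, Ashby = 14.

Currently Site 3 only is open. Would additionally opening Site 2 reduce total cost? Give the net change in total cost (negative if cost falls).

Current service cost with {Site 3}: 419.
Adding Site 2: each township re-picks its cheapest; new service cost 267, saving 152.
Extra fixed cost: 246. Net change = 246 − 152 = 94.
(Totals: 430 → 524.)

No — net change +94 (cost rises by 94).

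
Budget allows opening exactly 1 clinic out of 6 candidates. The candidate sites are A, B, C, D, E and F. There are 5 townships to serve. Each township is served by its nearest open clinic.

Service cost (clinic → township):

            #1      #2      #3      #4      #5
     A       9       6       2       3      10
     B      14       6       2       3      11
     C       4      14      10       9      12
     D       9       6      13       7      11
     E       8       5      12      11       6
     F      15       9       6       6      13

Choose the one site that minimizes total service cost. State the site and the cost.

Choose A only; total service cost 30.

With exactly 1 open, each township uses its cheapest among the chosen.
{A}: #1→A 9, #2→A 6, #3→A 2, #4→A 3, #5→A 10. Service cost 30.
{B}: service cost 36
{E}: service cost 42
Among all 6 size-1 choices, {A} is lowest.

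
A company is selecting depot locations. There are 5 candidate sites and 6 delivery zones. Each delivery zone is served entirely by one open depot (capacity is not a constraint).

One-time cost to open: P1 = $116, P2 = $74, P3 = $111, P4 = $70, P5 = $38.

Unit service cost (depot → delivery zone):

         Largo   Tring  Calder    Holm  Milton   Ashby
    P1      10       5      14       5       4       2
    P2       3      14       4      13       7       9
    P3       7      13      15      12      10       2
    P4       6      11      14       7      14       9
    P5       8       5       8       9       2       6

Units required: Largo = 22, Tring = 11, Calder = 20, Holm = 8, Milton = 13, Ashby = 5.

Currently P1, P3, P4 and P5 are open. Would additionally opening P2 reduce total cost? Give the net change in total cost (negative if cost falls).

Yes — net change −72 (cost falls by 72).

Current service cost with {P1, P3, P4, P5}: 423.
Adding P2: each delivery zone re-picks its cheapest; new service cost 277, saving 146.
Extra fixed cost: 74. Net change = 74 − 146 = -72.
(Totals: 758 → 686.)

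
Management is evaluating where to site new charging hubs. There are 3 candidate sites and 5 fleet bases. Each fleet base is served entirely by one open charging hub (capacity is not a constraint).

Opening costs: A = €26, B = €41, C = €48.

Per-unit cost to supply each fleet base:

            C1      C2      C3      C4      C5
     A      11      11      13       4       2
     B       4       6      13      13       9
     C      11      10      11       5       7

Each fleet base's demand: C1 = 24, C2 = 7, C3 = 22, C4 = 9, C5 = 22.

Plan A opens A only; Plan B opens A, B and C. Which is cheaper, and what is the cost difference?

Plan B is cheaper by 158.

Plan A: {A}: C1→A 11·24=264, C2→A 11·7=77, C3→A 13·22=286, C4→A 4·9=36, C5→A 2·22=44. Service 707; fixed 26; total 733.
Plan B: {A, B, C}: C1→B 4·24=96, C2→B 6·7=42, C3→C 11·22=242, C4→A 4·9=36, C5→A 2·22=44. Service 460; fixed 115; total 575.
Difference: |733 − 575| = 158.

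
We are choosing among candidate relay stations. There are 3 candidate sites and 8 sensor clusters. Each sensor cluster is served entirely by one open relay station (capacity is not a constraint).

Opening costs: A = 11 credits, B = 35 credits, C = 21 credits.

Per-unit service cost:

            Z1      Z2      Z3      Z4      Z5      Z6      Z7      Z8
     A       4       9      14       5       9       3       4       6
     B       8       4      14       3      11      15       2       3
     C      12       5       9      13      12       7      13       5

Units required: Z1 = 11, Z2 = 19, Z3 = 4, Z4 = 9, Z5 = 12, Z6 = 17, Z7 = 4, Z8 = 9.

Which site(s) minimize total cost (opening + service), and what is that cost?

Open A and B; minimum total cost 443.

For any fixed open set, each sensor cluster goes to its cheapest open site; total = fixed + service.
{A, B}: Z1→A 4·11=44, Z2→B 4·19=76, Z3→A 14·4=56, Z4→B 3·9=27, Z5→A 9·12=108, Z6→A 3·17=51, Z7→B 2·4=8, Z8→B 3·9=27. Service 397; fixed 46; total 443.
{A, B, C}: Z1→A 4·11=44, Z2→B 4·19=76, Z3→C 9·4=36, Z4→B 3·9=27, Z5→A 9·12=108, Z6→A 3·17=51, Z7→B 2·4=8, Z8→B 3·9=27. Service 377; fixed 67; total 444.
{A, C}: service 440 + fixed 32 = 472
{A}: service 545 + fixed 11 = 556
No other subset beats 443.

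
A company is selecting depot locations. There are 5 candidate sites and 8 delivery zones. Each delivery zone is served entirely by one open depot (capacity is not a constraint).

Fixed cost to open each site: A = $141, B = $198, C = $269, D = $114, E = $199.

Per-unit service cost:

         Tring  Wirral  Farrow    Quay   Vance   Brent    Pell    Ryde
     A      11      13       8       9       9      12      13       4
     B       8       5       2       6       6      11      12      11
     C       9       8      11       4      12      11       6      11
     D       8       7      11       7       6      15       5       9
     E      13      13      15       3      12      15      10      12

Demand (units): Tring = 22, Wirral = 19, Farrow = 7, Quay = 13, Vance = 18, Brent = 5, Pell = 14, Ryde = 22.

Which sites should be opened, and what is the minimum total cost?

For any fixed open set, each delivery zone goes to its cheapest open site; total = fixed + service.
{A, D}: Tring→D 8·22=176, Wirral→D 7·19=133, Farrow→A 8·7=56, Quay→D 7·13=91, Vance→D 6·18=108, Brent→A 12·5=60, Pell→D 5·14=70, Ryde→A 4·22=88. Service 782; fixed 255; total 1037.
{D}: Tring→D 8·22=176, Wirral→D 7·19=133, Farrow→D 11·7=77, Quay→D 7·13=91, Vance→D 6·18=108, Brent→D 15·5=75, Pell→D 5·14=70, Ryde→D 9·22=198. Service 928; fixed 114; total 1042.
{B, D}: Tring→B 8·22=176, Wirral→B 5·19=95, Farrow→B 2·7=14, Quay→B 6·13=78, Vance→B 6·18=108, Brent→B 11·5=55, Pell→D 5·14=70, Ryde→D 9·22=198. Service 794; fixed 312; total 1106.
{A, B, C, D, E}: service 645 + fixed 921 = 1566
No other subset beats 1037.

Open A and D; minimum total cost 1037.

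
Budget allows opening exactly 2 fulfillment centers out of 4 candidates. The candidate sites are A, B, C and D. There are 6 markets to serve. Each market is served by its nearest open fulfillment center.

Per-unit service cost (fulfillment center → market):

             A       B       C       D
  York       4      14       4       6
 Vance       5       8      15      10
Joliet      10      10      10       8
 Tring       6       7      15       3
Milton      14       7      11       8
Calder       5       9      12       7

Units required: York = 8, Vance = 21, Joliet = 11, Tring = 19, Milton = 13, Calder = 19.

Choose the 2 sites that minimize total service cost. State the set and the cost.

With exactly 2 open, each market uses its cheapest among the chosen.
{A, D}: York→A 4·8=32, Vance→A 5·21=105, Joliet→D 8·11=88, Tring→D 3·19=57, Milton→D 8·13=104, Calder→A 5·19=95. Service cost 481.
{A, B}: service cost 547
{B, D}: service cost 585
Among all 6 size-2 choices, {A, D} is lowest.

Choose A and D; total service cost 481.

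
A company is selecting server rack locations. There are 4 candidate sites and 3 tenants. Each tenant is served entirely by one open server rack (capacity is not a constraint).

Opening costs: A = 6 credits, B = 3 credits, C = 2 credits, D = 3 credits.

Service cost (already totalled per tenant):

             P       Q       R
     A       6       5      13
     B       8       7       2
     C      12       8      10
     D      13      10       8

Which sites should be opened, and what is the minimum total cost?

For any fixed open set, each tenant goes to its cheapest open site; total = fixed + service.
{B}: P→B 8, Q→B 7, R→B 2. Service 17; fixed 3; total 20.
{A, B}: P→A 6, Q→A 5, R→B 2. Service 13; fixed 9; total 22.
{B, C}: service 17 + fixed 5 = 22
{A, B, C, D}: service 13 + fixed 14 = 27
No other subset beats 20.

Open B only; minimum total cost 20.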